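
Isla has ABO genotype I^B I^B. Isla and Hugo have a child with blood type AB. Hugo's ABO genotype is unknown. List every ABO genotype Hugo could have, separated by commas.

For each candidate genotype of Hugo, check whether crossing it with I^B I^B can produce every observed child phenotype.
  I^A I^A → possible child types {AB} ✓
  I^A I^B → possible child types {B, AB} ✓
  I^A i → possible child types {B, AB} ✓
  I^B I^B → possible child types {B} ✗
  I^B i → possible child types {B} ✗
  i i → possible child types {B} ✗

I^A I^A, I^A I^B, I^A i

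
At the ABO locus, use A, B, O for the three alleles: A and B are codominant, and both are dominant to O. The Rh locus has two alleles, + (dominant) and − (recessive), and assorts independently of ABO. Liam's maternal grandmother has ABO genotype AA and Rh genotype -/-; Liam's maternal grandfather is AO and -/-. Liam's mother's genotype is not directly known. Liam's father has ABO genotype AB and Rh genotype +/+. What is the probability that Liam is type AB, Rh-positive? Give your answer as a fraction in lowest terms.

Liam's mother's ABO genotype from AA × AO: 1/2 AA, 1/2 AO.
Crossing each possibility with the father AB and summing P(type AB): 1/2·1/2 + 1/2·1/4 = 3/8.
Similarly for Rh via the mother's Rh distribution: P(Rh+) = 1.
Independent loci: 3/8 × 1 = 3/8.

3/8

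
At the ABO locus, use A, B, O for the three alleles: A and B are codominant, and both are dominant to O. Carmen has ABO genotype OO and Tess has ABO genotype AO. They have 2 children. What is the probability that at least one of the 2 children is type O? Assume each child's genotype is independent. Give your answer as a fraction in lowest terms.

3/4

ABO cross OO × AO → 1/2 O, 1/2 A.
So P(type O) = 1/2 per child.
P(none) = (1/2)^2 = 1/4; P(at least one) = 1 − 1/4 = 3/4.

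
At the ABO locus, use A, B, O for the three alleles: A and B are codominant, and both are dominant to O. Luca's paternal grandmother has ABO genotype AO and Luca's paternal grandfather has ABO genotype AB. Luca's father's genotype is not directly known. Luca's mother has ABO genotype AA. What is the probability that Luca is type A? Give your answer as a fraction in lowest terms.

Luca's father's ABO genotype from AO × AB: 1/4 AA, 1/4 AB, 1/4 AO, 1/4 BO.
Crossing each possibility with the mother AA and summing P(type A): 1/4·1 + 1/4·1/2 + 1/4·1 + 1/4·1/2 = 3/4.

3/4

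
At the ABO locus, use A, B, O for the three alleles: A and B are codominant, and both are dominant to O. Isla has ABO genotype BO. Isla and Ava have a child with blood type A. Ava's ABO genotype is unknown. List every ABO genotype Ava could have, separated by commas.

For each candidate genotype of Ava, check whether crossing it with BO can produce every observed child phenotype.
  AA → possible child types {A, AB} ✓
  AB → possible child types {A, B, AB} ✓
  AO → possible child types {O, A, B, AB} ✓
  BB → possible child types {B} ✗
  BO → possible child types {O, B} ✗
  OO → possible child types {O, B} ✗

AA, AB, AO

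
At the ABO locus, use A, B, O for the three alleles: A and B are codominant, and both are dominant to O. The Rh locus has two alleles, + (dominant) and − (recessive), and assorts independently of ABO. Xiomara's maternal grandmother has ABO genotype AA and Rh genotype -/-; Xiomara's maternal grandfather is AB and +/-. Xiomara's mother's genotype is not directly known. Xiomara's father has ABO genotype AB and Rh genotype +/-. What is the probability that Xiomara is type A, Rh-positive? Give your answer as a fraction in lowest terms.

15/64

Xiomara's mother's ABO genotype from AA × AB: 1/2 AA, 1/2 AB.
Crossing each possibility with the father AB and summing P(type A): 1/2·1/2 + 1/2·1/4 = 3/8.
Similarly for Rh via the mother's Rh distribution: P(Rh+) = 5/8.
Independent loci: 3/8 × 5/8 = 15/64.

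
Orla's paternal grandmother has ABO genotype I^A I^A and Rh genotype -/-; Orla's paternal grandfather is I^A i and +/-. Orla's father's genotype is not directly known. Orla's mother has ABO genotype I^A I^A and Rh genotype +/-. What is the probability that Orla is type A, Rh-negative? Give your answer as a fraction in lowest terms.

Orla's father's ABO genotype from I^A I^A × I^A i: 1/2 I^A I^A, 1/2 I^A i.
Crossing each possibility with the mother I^A I^A and summing P(type A): 1/2·1 + 1/2·1 = 1.
Similarly for Rh via the father's Rh distribution: P(Rh-) = 3/8.
Independent loci: 1 × 3/8 = 3/8.

3/8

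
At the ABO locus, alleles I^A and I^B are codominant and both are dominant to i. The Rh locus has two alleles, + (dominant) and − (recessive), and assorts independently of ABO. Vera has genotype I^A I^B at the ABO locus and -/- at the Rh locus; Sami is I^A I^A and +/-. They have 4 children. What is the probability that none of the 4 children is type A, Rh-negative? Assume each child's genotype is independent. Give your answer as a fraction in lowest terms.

ABO cross I^A I^B × I^A I^A → 1/2 A, 1/2 AB.
Rh cross -/- × +/- → 1/2 Rh+, 1/2 Rh-; so P(type A, Rh-negative) = 1/2 × 1/2 = 1/4 per child.
P(not type A, Rh-negative) = 3/4 for one child; (3/4)^4 = 81/256.

81/256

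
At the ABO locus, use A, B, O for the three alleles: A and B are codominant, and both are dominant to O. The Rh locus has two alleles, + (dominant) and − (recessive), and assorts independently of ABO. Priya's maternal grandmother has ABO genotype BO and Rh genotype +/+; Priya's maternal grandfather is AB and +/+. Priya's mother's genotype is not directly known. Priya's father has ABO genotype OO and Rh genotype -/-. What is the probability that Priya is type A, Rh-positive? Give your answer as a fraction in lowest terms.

1/4

Priya's mother's ABO genotype from BO × AB: 1/4 AB, 1/4 AO, 1/4 BB, 1/4 BO.
Crossing each possibility with the father OO and summing P(type A): 1/4·1/2 + 1/4·1/2 + 1/4·0 + 1/4·0 = 1/4.
Similarly for Rh via the mother's Rh distribution: P(Rh+) = 1.
Independent loci: 1/4 × 1 = 1/4.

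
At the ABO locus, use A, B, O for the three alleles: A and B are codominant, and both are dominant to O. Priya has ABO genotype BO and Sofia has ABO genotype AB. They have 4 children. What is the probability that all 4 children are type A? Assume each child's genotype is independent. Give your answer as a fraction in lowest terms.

ABO cross BO × AB → 1/4 A, 1/2 B, 1/4 AB.
So P(type A) = 1/4 per child.
All 4 independent: (1/4)^4 = 1/256.

1/256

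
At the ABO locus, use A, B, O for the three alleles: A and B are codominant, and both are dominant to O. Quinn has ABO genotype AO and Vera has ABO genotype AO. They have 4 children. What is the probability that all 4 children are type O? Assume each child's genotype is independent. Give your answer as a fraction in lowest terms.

1/256

ABO cross AO × AO → 1/4 O, 3/4 A.
So P(type O) = 1/4 per child.
All 4 independent: (1/4)^4 = 1/256.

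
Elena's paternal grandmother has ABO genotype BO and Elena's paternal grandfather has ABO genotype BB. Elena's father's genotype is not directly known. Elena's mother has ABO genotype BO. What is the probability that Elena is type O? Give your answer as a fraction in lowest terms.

Elena's father's ABO genotype from BO × BB: 1/2 BB, 1/2 BO.
Crossing each possibility with the mother BO and summing P(type O): 1/2·0 + 1/2·1/4 = 1/8.

1/8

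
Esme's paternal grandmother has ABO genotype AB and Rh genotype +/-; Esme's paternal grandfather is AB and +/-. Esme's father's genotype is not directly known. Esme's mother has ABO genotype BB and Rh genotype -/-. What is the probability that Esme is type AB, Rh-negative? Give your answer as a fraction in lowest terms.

Esme's father's ABO genotype from AB × AB: 1/4 AA, 1/2 AB, 1/4 BB.
Crossing each possibility with the mother BB and summing P(type AB): 1/4·1 + 1/2·1/2 + 1/4·0 = 1/2.
Similarly for Rh via the father's Rh distribution: P(Rh-) = 1/2.
Independent loci: 1/2 × 1/2 = 1/4.

1/4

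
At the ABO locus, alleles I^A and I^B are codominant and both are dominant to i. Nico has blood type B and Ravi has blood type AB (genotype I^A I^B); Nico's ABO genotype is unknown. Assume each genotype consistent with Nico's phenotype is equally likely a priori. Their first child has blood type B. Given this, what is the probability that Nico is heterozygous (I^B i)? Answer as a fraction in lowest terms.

Possible genotypes: Nico ∈ {I^B I^B, I^B i}; Ravi ∈ {I^A I^B}.
Weight each parental genotype pair by prior × P(type-B child):
  I^B I^B × I^A I^B: posterior weight 1/2.
  I^B i × I^A I^B: posterior weight 1/2.
Sum the posterior weight over pairs where Nico is I^B i: 1/2.

1/2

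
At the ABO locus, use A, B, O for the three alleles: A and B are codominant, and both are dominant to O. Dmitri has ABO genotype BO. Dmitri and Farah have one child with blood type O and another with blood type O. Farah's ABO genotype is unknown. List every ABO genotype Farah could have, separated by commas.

AO, BO, OO

For each candidate genotype of Farah, check whether crossing it with BO can produce every observed child phenotype.
  AA → possible child types {A, AB} ✗
  AB → possible child types {A, B, AB} ✗
  AO → possible child types {O, A, B, AB} ✓
  BB → possible child types {B} ✗
  BO → possible child types {O, B} ✓
  OO → possible child types {O, B} ✓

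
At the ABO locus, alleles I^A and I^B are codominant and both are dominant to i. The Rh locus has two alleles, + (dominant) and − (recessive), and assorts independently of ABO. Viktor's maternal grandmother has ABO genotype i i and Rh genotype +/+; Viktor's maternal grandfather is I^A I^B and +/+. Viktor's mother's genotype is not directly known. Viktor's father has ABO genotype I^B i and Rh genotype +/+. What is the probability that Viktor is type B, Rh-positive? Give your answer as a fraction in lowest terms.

Viktor's mother's ABO genotype from i i × I^A I^B: 1/2 I^A i, 1/2 I^B i.
Crossing each possibility with the father I^B i and summing P(type B): 1/2·1/4 + 1/2·3/4 = 1/2.
Similarly for Rh via the mother's Rh distribution: P(Rh+) = 1.
Independent loci: 1/2 × 1 = 1/2.

1/2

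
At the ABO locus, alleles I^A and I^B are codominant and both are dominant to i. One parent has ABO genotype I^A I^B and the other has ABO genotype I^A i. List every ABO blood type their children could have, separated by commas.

A, B, AB

Gametes from I^A I^B × I^A i give offspring ABO genotypes I^A I^A, I^A I^B, I^A i, I^B i, i.e. phenotypes A, B, AB.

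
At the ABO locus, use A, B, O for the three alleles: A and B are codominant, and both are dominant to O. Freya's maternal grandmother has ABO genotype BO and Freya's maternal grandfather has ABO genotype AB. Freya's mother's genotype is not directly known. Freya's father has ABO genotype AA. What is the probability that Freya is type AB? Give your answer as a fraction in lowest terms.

Freya's mother's ABO genotype from BO × AB: 1/4 AB, 1/4 AO, 1/4 BB, 1/4 BO.
Crossing each possibility with the father AA and summing P(type AB): 1/4·1/2 + 1/4·0 + 1/4·1 + 1/4·1/2 = 1/2.

1/2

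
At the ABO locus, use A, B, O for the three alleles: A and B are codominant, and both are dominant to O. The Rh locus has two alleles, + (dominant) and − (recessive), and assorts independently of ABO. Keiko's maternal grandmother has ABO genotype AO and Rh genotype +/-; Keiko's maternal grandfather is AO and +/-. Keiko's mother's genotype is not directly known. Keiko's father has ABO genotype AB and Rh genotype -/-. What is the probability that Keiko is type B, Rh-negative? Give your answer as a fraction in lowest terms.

Keiko's mother's ABO genotype from AO × AO: 1/4 AA, 1/2 AO, 1/4 OO.
Crossing each possibility with the father AB and summing P(type B): 1/4·0 + 1/2·1/4 + 1/4·1/2 = 1/4.
Similarly for Rh via the mother's Rh distribution: P(Rh-) = 1/2.
Independent loci: 1/4 × 1/2 = 1/8.

1/8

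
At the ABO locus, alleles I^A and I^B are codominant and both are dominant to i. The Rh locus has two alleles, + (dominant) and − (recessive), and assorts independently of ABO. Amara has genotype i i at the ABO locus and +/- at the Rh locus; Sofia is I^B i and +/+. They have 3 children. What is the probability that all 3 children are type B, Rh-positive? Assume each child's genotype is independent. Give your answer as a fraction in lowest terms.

1/8

ABO cross i i × I^B i → 1/2 O, 1/2 B.
Rh cross +/- × +/+ → 1 Rh+; so P(type B, Rh-positive) = 1/2 × 1 = 1/2 per child.
All 3 independent: (1/2)^3 = 1/8.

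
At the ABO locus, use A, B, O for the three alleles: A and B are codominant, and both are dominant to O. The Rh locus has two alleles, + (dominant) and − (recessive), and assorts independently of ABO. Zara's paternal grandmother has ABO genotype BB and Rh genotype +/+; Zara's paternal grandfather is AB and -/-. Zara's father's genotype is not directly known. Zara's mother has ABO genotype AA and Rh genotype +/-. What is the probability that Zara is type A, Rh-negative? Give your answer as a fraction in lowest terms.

1/16

Zara's father's ABO genotype from BB × AB: 1/2 AB, 1/2 BB.
Crossing each possibility with the mother AA and summing P(type A): 1/2·1/2 + 1/2·0 = 1/4.
Similarly for Rh via the father's Rh distribution: P(Rh-) = 1/4.
Independent loci: 1/4 × 1/4 = 1/16.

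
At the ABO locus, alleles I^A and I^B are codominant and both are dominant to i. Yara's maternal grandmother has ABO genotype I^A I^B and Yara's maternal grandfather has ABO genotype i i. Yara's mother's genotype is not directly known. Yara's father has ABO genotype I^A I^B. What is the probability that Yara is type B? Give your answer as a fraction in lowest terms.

3/8

Yara's mother's ABO genotype from I^A I^B × i i: 1/2 I^A i, 1/2 I^B i.
Crossing each possibility with the father I^A I^B and summing P(type B): 1/2·1/4 + 1/2·1/2 = 3/8.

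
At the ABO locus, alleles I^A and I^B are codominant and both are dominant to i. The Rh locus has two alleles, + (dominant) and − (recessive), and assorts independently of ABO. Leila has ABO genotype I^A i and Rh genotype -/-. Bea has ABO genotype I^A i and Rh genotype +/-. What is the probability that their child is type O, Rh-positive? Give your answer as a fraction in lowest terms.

ABO cross I^A i × I^A i → offspring phenotypes: 1/4 O, 3/4 A.
Rh cross -/- × +/- → 1/2 Rh+, 1/2 Rh-.
Independent loci: P(type O, Rh-positive) = 1/4 × 1/2 = 1/8.

1/8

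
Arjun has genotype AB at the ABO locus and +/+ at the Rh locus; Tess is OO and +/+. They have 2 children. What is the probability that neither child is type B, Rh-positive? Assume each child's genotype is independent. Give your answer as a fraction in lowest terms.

ABO cross AB × OO → 1/2 A, 1/2 B.
Rh cross +/+ × +/+ → 1 Rh+; so P(type B, Rh-positive) = 1/2 × 1 = 1/2 per child.
P(not type B, Rh-positive) = 1/2 for one child; (1/2)^2 = 1/4.

1/4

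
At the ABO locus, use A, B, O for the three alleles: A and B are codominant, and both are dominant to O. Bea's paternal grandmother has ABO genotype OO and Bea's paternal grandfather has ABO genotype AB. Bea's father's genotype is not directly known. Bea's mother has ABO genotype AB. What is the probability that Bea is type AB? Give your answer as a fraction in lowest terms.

Bea's father's ABO genotype from OO × AB: 1/2 AO, 1/2 BO.
Crossing each possibility with the mother AB and summing P(type AB): 1/2·1/4 + 1/2·1/4 = 1/4.

1/4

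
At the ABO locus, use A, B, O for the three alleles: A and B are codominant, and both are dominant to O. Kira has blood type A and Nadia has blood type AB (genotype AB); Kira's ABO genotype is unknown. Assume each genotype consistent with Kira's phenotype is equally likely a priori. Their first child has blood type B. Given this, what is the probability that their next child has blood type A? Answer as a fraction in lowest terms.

1/2

Possible genotypes: Kira ∈ {AA, AO}; Nadia ∈ {AB}.
Weight each parental genotype pair by prior × P(type-B child):
  AO × AB: posterior weight 1; P(next child type A) = 1/2.
Weighted sum = 1/2.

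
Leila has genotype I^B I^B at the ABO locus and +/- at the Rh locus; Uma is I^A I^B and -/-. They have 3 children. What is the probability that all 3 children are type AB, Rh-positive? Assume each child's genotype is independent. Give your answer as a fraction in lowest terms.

1/64

ABO cross I^B I^B × I^A I^B → 1/2 B, 1/2 AB.
Rh cross +/- × -/- → 1/2 Rh+, 1/2 Rh-; so P(type AB, Rh-positive) = 1/2 × 1/2 = 1/4 per child.
All 3 independent: (1/4)^3 = 1/64.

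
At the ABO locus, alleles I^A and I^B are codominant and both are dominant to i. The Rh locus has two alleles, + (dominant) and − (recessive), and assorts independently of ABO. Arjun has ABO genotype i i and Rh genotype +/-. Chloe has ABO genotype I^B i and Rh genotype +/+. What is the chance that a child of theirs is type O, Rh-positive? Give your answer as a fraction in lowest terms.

ABO cross i i × I^B i → offspring phenotypes: 1/2 O, 1/2 B.
Rh cross +/- × +/+ → 1 Rh+.
Independent loci: P(type O, Rh-positive) = 1/2 × 1 = 1/2.

1/2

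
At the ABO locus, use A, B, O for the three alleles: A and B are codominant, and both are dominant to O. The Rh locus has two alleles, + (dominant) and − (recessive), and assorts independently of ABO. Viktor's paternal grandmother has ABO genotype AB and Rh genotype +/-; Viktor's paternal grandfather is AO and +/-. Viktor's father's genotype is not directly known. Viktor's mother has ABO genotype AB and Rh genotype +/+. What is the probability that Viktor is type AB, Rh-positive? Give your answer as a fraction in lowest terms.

3/8

Viktor's father's ABO genotype from AB × AO: 1/4 AA, 1/4 AB, 1/4 AO, 1/4 BO.
Crossing each possibility with the mother AB and summing P(type AB): 1/4·1/2 + 1/4·1/2 + 1/4·1/4 + 1/4·1/4 = 3/8.
Similarly for Rh via the father's Rh distribution: P(Rh+) = 1.
Independent loci: 3/8 × 1 = 3/8.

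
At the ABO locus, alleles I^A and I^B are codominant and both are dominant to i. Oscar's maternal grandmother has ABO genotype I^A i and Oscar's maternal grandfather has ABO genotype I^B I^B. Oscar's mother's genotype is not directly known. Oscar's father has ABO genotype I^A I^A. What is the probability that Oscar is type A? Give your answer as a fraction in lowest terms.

1/2

Oscar's mother's ABO genotype from I^A i × I^B I^B: 1/2 I^A I^B, 1/2 I^B i.
Crossing each possibility with the father I^A I^A and summing P(type A): 1/2·1/2 + 1/2·1/2 = 1/2.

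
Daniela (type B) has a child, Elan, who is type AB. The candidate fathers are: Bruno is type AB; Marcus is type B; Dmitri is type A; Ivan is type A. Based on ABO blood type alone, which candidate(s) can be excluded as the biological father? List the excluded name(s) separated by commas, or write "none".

A candidate is excluded only if no genotype consistent with his phenotype could produce a type AB child with a type B mother.
Marcus (type B): no genotype consistent with that phenotype can produce a type-AB child with a type-B mother.

Marcus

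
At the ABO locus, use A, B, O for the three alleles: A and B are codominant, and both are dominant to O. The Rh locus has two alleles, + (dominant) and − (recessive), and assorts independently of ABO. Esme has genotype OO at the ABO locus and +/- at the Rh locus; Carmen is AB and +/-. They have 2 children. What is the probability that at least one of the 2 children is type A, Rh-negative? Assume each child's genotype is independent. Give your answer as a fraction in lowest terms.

15/64

ABO cross OO × AB → 1/2 A, 1/2 B.
Rh cross +/- × +/- → 3/4 Rh+, 1/4 Rh-; so P(type A, Rh-negative) = 1/2 × 1/4 = 1/8 per child.
P(none) = (7/8)^2 = 49/64; P(at least one) = 1 − 49/64 = 15/64.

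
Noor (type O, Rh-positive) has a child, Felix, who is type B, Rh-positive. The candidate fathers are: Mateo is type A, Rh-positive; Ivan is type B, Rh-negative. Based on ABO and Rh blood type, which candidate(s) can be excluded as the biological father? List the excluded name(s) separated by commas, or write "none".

Mateo

A candidate is excluded only if no genotype consistent with his phenotype could produce a type B, Rh-positive child with a type O, Rh-positive mother.
Mateo (type A, Rh+): no genotype consistent with that phenotype can produce a type-B Rh+ child with a type-O mother.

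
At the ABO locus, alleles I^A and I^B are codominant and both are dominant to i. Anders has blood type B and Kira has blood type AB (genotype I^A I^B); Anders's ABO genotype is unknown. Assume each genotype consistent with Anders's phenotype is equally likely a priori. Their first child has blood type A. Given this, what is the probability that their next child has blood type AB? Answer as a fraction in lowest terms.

Possible genotypes: Anders ∈ {I^B I^B, I^B i}; Kira ∈ {I^A I^B}.
Weight each parental genotype pair by prior × P(type-A child):
  I^B i × I^A I^B: posterior weight 1; P(next child type AB) = 1/4.
Weighted sum = 1/4.

1/4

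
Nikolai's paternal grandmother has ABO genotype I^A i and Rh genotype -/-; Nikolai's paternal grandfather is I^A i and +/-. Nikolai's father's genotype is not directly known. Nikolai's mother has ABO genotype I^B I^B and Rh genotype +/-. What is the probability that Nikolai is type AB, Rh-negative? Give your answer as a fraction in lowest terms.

3/16

Nikolai's father's ABO genotype from I^A i × I^A i: 1/4 I^A I^A, 1/2 I^A i, 1/4 i i.
Crossing each possibility with the mother I^B I^B and summing P(type AB): 1/4·1 + 1/2·1/2 + 1/4·0 = 1/2.
Similarly for Rh via the father's Rh distribution: P(Rh-) = 3/8.
Independent loci: 1/2 × 3/8 = 3/16.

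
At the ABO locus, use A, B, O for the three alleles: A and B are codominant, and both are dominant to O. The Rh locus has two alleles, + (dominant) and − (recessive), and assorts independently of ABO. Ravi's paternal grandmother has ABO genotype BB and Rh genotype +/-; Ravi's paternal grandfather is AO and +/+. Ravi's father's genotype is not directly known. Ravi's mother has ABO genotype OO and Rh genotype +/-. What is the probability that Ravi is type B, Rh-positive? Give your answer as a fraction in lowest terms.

7/16

Ravi's father's ABO genotype from BB × AO: 1/2 AB, 1/2 BO.
Crossing each possibility with the mother OO and summing P(type B): 1/2·1/2 + 1/2·1/2 = 1/2.
Similarly for Rh via the father's Rh distribution: P(Rh+) = 7/8.
Independent loci: 1/2 × 7/8 = 7/16.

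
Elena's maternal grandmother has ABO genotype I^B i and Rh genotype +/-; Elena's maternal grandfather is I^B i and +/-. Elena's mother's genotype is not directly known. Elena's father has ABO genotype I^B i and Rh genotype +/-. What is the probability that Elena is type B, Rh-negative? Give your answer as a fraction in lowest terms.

3/16

Elena's mother's ABO genotype from I^B i × I^B i: 1/4 I^B I^B, 1/2 I^B i, 1/4 i i.
Crossing each possibility with the father I^B i and summing P(type B): 1/4·1 + 1/2·3/4 + 1/4·1/2 = 3/4.
Similarly for Rh via the mother's Rh distribution: P(Rh-) = 1/4.
Independent loci: 3/4 × 1/4 = 3/16.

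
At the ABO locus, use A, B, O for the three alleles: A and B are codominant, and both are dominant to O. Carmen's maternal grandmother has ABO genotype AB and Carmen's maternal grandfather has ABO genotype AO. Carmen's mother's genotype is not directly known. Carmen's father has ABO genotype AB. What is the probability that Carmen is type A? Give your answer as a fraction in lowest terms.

Carmen's mother's ABO genotype from AB × AO: 1/4 AA, 1/4 AB, 1/4 AO, 1/4 BO.
Crossing each possibility with the father AB and summing P(type A): 1/4·1/2 + 1/4·1/4 + 1/4·1/2 + 1/4·1/4 = 3/8.

3/8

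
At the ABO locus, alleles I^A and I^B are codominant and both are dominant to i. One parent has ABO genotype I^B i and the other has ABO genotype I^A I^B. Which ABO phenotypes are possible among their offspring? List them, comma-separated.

Gametes from I^B i × I^A I^B give offspring ABO genotypes I^A I^B, I^A i, I^B I^B, I^B i, i.e. phenotypes A, B, AB.

A, B, AB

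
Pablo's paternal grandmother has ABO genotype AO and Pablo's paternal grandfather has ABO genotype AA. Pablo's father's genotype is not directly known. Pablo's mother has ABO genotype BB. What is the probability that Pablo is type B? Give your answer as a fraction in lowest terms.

Pablo's father's ABO genotype from AO × AA: 1/2 AA, 1/2 AO.
Crossing each possibility with the mother BB and summing P(type B): 1/2·0 + 1/2·1/2 = 1/4.

1/4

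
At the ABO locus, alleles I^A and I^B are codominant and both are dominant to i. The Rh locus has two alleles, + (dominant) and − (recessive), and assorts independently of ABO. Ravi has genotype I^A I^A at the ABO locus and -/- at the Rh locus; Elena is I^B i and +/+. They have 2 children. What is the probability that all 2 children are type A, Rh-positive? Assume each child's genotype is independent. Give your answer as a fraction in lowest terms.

1/4

ABO cross I^A I^A × I^B i → 1/2 A, 1/2 AB.
Rh cross -/- × +/+ → 1 Rh+; so P(type A, Rh-positive) = 1/2 × 1 = 1/2 per child.
All 2 independent: (1/2)^2 = 1/4.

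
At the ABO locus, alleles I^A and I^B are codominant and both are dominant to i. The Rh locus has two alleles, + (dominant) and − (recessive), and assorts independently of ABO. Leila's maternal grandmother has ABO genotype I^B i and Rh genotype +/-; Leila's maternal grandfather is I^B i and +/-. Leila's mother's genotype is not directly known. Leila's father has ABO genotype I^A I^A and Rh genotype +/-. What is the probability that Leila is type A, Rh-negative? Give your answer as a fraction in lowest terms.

Leila's mother's ABO genotype from I^B i × I^B i: 1/4 I^B I^B, 1/2 I^B i, 1/4 i i.
Crossing each possibility with the father I^A I^A and summing P(type A): 1/4·0 + 1/2·1/2 + 1/4·1 = 1/2.
Similarly for Rh via the mother's Rh distribution: P(Rh-) = 1/4.
Independent loci: 1/2 × 1/4 = 1/8.

1/8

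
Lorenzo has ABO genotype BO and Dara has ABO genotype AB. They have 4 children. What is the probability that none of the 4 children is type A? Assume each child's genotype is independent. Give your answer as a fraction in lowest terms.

ABO cross BO × AB → 1/4 A, 1/2 B, 1/4 AB.
So P(type A) = 1/4 per child.
P(not type A) = 3/4 for one child; (3/4)^4 = 81/256.

81/256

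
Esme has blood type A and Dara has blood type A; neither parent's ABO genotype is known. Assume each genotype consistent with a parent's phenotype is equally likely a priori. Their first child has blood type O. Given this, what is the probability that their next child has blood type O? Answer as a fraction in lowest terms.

1/4

Possible genotypes: Esme ∈ {I^A I^A, I^A i}; Dara ∈ {I^A I^A, I^A i}.
Weight each parental genotype pair by prior × P(type-O child):
  I^A i × I^A i: posterior weight 1; P(next child type O) = 1/4.
Weighted sum = 1/4.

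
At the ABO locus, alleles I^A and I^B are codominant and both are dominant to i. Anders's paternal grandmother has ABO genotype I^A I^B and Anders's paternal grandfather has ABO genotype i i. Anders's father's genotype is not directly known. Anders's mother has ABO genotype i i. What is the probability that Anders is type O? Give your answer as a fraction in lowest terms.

Anders's father's ABO genotype from I^A I^B × i i: 1/2 I^A i, 1/2 I^B i.
Crossing each possibility with the mother i i and summing P(type O): 1/2·1/2 + 1/2·1/2 = 1/2.

1/2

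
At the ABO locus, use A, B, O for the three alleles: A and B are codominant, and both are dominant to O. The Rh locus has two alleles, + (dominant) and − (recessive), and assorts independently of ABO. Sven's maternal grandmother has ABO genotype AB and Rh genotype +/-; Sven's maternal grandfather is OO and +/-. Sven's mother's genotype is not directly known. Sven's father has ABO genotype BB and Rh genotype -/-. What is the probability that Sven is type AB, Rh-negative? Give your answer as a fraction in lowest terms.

1/8

Sven's mother's ABO genotype from AB × OO: 1/2 AO, 1/2 BO.
Crossing each possibility with the father BB and summing P(type AB): 1/2·1/2 + 1/2·0 = 1/4.
Similarly for Rh via the mother's Rh distribution: P(Rh-) = 1/2.
Independent loci: 1/4 × 1/2 = 1/8.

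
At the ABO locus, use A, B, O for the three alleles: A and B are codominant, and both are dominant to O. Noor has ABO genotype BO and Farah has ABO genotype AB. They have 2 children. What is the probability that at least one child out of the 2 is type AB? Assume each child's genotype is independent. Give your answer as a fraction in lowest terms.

ABO cross BO × AB → 1/4 A, 1/2 B, 1/4 AB.
So P(type AB) = 1/4 per child.
P(none) = (3/4)^2 = 9/16; P(at least one) = 1 − 9/16 = 7/16.

7/16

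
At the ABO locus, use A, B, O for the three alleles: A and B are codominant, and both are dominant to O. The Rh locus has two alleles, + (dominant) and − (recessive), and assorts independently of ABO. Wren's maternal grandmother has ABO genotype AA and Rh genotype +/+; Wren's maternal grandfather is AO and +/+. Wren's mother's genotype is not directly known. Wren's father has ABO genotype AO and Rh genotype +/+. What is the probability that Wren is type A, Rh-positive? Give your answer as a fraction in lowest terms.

Wren's mother's ABO genotype from AA × AO: 1/2 AA, 1/2 AO.
Crossing each possibility with the father AO and summing P(type A): 1/2·1 + 1/2·3/4 = 7/8.
Similarly for Rh via the mother's Rh distribution: P(Rh+) = 1.
Independent loci: 7/8 × 1 = 7/8.

7/8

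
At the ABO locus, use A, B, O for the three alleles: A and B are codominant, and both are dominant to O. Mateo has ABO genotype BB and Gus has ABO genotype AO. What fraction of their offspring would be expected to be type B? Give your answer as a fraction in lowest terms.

ABO cross BB × AO → offspring phenotypes: 1/2 B, 1/2 AB.
So P(type B) = 1/2.

1/2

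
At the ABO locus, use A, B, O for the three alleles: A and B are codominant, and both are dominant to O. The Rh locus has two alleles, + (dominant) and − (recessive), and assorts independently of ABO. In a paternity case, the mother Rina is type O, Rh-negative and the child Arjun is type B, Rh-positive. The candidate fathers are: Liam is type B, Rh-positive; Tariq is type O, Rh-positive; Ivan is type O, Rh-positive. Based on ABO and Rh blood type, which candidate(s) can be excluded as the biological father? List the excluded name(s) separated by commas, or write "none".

A candidate is excluded only if no genotype consistent with his phenotype could produce a type B, Rh-positive child with a type O, Rh-negative mother.
Tariq (type O, Rh+): no genotype consistent with that phenotype can produce a type-B Rh+ child with a type-O mother.
Ivan (type O, Rh+): no genotype consistent with that phenotype can produce a type-B Rh+ child with a type-O mother.

Tariq, Ivan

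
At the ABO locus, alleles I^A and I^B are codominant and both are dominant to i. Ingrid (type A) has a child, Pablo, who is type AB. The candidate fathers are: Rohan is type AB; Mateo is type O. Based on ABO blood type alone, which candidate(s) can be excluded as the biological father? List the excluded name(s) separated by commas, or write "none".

A candidate is excluded only if no genotype consistent with his phenotype could produce a type AB child with a type A mother.
Mateo (type O): no genotype consistent with that phenotype can produce a type-AB child with a type-A mother.

Mateo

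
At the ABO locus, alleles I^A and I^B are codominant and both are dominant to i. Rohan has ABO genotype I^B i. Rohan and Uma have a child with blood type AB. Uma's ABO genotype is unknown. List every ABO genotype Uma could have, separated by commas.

I^A I^A, I^A I^B, I^A i

For each candidate genotype of Uma, check whether crossing it with I^B i can produce every observed child phenotype.
  I^A I^A → possible child types {A, AB} ✓
  I^A I^B → possible child types {A, B, AB} ✓
  I^A i → possible child types {O, A, B, AB} ✓
  I^B I^B → possible child types {B} ✗
  I^B i → possible child types {O, B} ✗
  i i → possible child types {O, B} ✗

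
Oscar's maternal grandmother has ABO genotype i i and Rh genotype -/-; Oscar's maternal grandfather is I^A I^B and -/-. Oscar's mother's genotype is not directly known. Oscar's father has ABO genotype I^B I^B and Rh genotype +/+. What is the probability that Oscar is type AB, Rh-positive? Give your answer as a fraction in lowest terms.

1/4

Oscar's mother's ABO genotype from i i × I^A I^B: 1/2 I^A i, 1/2 I^B i.
Crossing each possibility with the father I^B I^B and summing P(type AB): 1/2·1/2 + 1/2·0 = 1/4.
Similarly for Rh via the mother's Rh distribution: P(Rh+) = 1.
Independent loci: 1/4 × 1 = 1/4.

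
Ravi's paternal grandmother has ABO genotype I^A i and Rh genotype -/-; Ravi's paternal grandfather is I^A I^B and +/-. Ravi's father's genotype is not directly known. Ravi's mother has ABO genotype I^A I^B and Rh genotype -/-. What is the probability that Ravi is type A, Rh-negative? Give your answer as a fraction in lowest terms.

9/32

Ravi's father's ABO genotype from I^A i × I^A I^B: 1/4 I^A I^A, 1/4 I^A I^B, 1/4 I^A i, 1/4 I^B i.
Crossing each possibility with the mother I^A I^B and summing P(type A): 1/4·1/2 + 1/4·1/4 + 1/4·1/2 + 1/4·1/4 = 3/8.
Similarly for Rh via the father's Rh distribution: P(Rh-) = 3/4.
Independent loci: 3/8 × 3/4 = 9/32.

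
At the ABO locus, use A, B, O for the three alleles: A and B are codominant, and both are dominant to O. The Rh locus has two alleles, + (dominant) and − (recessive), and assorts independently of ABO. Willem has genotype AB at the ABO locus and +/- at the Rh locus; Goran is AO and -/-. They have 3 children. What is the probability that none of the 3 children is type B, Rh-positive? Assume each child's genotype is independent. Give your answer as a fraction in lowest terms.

ABO cross AB × AO → 1/2 A, 1/4 B, 1/4 AB.
Rh cross +/- × -/- → 1/2 Rh+, 1/2 Rh-; so P(type B, Rh-positive) = 1/4 × 1/2 = 1/8 per child.
P(not type B, Rh-positive) = 7/8 for one child; (7/8)^3 = 343/512.

343/512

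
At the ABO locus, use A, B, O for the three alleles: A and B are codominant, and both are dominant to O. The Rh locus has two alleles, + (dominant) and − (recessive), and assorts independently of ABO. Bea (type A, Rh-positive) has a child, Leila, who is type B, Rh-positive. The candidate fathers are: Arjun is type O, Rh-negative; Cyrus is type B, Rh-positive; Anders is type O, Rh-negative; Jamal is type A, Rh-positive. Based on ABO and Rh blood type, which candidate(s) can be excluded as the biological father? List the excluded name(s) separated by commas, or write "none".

Arjun, Anders, Jamal

A candidate is excluded only if no genotype consistent with his phenotype could produce a type B, Rh-positive child with a type A, Rh-positive mother.
Arjun (type O, Rh-): no genotype consistent with that phenotype can produce a type-B Rh+ child with a type-A mother.
Anders (type O, Rh-): no genotype consistent with that phenotype can produce a type-B Rh+ child with a type-A mother.
Jamal (type A, Rh+): no genotype consistent with that phenotype can produce a type-B Rh+ child with a type-A mother.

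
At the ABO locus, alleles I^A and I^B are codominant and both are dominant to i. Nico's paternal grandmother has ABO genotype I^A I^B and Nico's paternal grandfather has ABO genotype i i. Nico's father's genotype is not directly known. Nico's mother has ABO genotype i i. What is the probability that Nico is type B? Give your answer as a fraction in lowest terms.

Nico's father's ABO genotype from I^A I^B × i i: 1/2 I^A i, 1/2 I^B i.
Crossing each possibility with the mother i i and summing P(type B): 1/2·0 + 1/2·1/2 = 1/4.

1/4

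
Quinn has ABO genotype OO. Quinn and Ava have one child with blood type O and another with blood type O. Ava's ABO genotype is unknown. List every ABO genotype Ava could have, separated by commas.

AO, BO, OO

For each candidate genotype of Ava, check whether crossing it with OO can produce every observed child phenotype.
  AA → possible child types {A} ✗
  AB → possible child types {A, B} ✗
  AO → possible child types {O, A} ✓
  BB → possible child types {B} ✗
  BO → possible child types {O, B} ✓
  OO → possible child types {O} ✓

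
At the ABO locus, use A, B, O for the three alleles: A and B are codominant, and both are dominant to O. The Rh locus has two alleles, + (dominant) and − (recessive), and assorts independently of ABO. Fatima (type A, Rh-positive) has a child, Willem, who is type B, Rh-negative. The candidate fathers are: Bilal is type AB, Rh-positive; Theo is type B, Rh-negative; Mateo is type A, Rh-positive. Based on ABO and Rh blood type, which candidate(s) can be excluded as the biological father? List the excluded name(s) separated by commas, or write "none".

Mateo

A candidate is excluded only if no genotype consistent with his phenotype could produce a type B, Rh-negative child with a type A, Rh-positive mother.
Mateo (type A, Rh+): no genotype consistent with that phenotype can produce a type-B Rh- child with a type-A mother.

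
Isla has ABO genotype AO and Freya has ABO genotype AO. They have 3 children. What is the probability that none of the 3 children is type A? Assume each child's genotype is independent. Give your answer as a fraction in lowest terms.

1/64

ABO cross AO × AO → 1/4 O, 3/4 A.
So P(type A) = 3/4 per child.
P(not type A) = 1/4 for one child; (1/4)^3 = 1/64.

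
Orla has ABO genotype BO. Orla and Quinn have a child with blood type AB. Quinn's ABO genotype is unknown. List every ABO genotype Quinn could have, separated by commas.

For each candidate genotype of Quinn, check whether crossing it with BO can produce every observed child phenotype.
  AA → possible child types {A, AB} ✓
  AB → possible child types {A, B, AB} ✓
  AO → possible child types {O, A, B, AB} ✓
  BB → possible child types {B} ✗
  BO → possible child types {O, B} ✗
  OO → possible child types {O, B} ✗

AA, AB, AO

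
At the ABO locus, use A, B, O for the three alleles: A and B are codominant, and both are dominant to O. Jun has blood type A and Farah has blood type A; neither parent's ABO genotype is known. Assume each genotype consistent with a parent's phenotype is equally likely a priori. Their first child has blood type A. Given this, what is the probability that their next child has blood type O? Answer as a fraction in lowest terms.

1/20

Possible genotypes: Jun ∈ {AA, AO}; Farah ∈ {AA, AO}.
Weight each parental genotype pair by prior × P(type-A child):
  AA × AA: posterior weight 4/15; P(next child type O) = 0.
  AA × AO: posterior weight 4/15; P(next child type O) = 0.
  AO × AA: posterior weight 4/15; P(next child type O) = 0.
  AO × AO: posterior weight 1/5; P(next child type O) = 1/4.
Weighted sum = 1/20.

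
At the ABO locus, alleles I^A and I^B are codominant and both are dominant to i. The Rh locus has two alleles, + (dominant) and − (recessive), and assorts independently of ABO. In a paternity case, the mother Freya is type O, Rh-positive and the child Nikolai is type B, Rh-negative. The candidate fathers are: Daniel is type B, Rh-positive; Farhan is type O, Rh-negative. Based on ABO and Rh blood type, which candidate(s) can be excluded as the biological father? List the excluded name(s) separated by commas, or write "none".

A candidate is excluded only if no genotype consistent with his phenotype could produce a type B, Rh-negative child with a type O, Rh-positive mother.
Farhan (type O, Rh-): no genotype consistent with that phenotype can produce a type-B Rh- child with a type-O mother.

Farhan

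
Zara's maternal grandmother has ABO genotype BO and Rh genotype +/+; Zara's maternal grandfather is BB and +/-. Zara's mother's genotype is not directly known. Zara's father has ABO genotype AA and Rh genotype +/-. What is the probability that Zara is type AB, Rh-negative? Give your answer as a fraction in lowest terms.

3/32

Zara's mother's ABO genotype from BO × BB: 1/2 BB, 1/2 BO.
Crossing each possibility with the father AA and summing P(type AB): 1/2·1 + 1/2·1/2 = 3/4.
Similarly for Rh via the mother's Rh distribution: P(Rh-) = 1/8.
Independent loci: 3/4 × 1/8 = 3/32.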